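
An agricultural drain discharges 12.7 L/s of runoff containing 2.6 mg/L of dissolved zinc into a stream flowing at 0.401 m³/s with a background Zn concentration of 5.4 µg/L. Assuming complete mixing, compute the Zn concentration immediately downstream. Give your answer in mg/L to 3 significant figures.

0.0851 mg/L

12.7 L/s = 0.0127 m³/s.
5.4 µg/L = 0.0054 mg/L.
By mass balance at complete mixing, C = (0.0127·2.6 + 0.401·0.0054) / (0.0127 + 0.401) = 0.03519/0.4137 = 0.08505 mg/L.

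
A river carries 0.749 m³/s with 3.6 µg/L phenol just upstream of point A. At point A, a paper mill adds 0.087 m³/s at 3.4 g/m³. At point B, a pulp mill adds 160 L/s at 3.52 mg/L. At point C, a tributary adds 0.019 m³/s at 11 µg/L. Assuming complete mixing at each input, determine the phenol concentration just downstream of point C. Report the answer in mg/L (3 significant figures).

0.849 mg/L

3.6 µg/L = 0.0036 mg/L.
After input A: C = (0.749·0.0036 + 0.087·3.4) / 0.836 = 0.3571 mg/L.
160 L/s = 0.16 m³/s.
After input B: C = (0.836·0.3571 + 0.16·3.52) / 0.996 = 0.8652 mg/L.
11 µg/L = 0.011 mg/L.
After input C: C = (0.996·0.8652 + 0.019·0.011) / 1.015 = 0.8492 mg/L.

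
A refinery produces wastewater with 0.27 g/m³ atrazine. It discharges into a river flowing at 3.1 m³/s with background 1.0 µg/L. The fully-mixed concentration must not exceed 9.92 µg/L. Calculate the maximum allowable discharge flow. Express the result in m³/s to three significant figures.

1.0 µg/L = 0.001 mg/L.
9.92 µg/L = 0.00992 mg/L.
Mass balance at complete mixing: C_std·(Q_w + Q_r) = Q_w·C_e + Q_r·C_b.
Rearranging, Q_w = Q_r·(C_std − C_b)/(C_e − C_std) = 3.1·(0.00992 − 0.001) / (0.27 − 0.00992) = 0.1063 m³/s.

0.106 m³/s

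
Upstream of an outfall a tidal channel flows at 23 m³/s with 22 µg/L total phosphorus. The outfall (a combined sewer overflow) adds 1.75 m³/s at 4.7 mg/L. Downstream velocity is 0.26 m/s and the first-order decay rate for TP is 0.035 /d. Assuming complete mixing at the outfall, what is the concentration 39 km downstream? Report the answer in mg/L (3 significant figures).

22 µg/L = 0.022 mg/L.
After complete mixing, C₀ = (1.75·4.7 + 23·0.022) / 24.75 = 0.3528 mg/L.
Travel time t = 3.9e+04 m / 0.26 m/s = 1.5e+05 s = 1.736 d.
C = 0.3528·exp(−0.035·1.736) = 0.3528·0.941 = 0.332 mg/L.

0.332 mg/L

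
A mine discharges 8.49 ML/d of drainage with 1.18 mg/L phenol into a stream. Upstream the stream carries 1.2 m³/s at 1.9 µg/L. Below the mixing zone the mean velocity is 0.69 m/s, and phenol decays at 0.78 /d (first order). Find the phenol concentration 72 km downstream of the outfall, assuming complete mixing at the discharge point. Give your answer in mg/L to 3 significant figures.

0.0355 mg/L

8.49 ML/d = 0.09826 m³/s.
1.9 µg/L = 0.0019 mg/L.
After complete mixing, C₀ = (0.09826·1.18 + 1.2·0.0019) / 1.298 = 0.09107 mg/L.
Travel time t = 7.2e+04 m / 0.69 m/s = 1.043e+05 s = 1.208 d.
C = 0.09107·exp(−0.78·1.208) = 0.09107·0.3898 = 0.0355 mg/L.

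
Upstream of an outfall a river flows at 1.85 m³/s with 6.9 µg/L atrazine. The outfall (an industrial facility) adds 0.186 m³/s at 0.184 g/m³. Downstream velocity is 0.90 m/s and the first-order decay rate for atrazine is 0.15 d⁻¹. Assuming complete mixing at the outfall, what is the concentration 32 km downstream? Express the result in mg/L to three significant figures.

6.9 µg/L = 0.0069 mg/L.
After complete mixing, C₀ = (0.186·0.184 + 1.85·0.0069) / 2.036 = 0.02308 mg/L.
Travel time t = 3.2e+04 m / 0.90 m/s = 3.556e+04 s = 0.4115 d.
C = 0.02308·exp(−0.15·0.4115) = 0.02308·0.9401 = 0.0217 mg/L.

0.0217 mg/L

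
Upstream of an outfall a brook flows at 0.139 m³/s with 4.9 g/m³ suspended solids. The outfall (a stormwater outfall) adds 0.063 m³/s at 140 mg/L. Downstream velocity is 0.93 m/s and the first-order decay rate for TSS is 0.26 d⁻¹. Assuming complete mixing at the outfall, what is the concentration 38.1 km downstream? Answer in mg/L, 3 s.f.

41.6 mg/L

After complete mixing, C₀ = (0.063·140 + 0.139·4.9) / 0.202 = 47.04 mg/L.
Travel time t = 3.81e+04 m / 0.93 m/s = 4.097e+04 s = 0.4742 d.
C = 47.04·exp(−0.26·0.4742) = 47.04·0.884 = 41.58 mg/L.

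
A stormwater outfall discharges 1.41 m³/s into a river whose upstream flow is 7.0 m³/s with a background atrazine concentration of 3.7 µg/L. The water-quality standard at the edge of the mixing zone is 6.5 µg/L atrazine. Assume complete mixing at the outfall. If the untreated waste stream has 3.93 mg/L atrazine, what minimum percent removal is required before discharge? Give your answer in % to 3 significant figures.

99.5 %

3.7 µg/L = 0.0037 mg/L.
6.5 µg/L = 0.0065 mg/L.
Mass balance: 0.0065·8.41 = 1.41·Cₑ + 7·0.0037.
Cₑ = (0.05467 − 0.0259) / 1.41 = 0.0204 mg/L.
Required removal = 1 − 0.0204/3.93 = 99.48 %.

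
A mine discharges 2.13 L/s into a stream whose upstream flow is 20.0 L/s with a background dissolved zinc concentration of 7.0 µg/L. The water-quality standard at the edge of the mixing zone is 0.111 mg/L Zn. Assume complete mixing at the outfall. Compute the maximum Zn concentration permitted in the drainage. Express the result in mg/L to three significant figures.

2.13 L/s = 0.00213 m³/s.
20.0 L/s = 0.02 m³/s.
7.0 µg/L = 0.007 mg/L.
Mass balance: 0.111·0.02213 = 0.00213·Cₑ + 0.02·0.007.
Cₑ = (0.002456 − 0.00014) / 0.00213 = 1.088 mg/L.

1.09 mg/L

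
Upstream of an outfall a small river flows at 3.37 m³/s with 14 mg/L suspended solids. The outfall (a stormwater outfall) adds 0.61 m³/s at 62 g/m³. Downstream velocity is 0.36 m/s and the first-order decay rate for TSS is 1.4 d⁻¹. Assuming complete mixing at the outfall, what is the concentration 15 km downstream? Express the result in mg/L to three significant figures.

10.9 mg/L

After complete mixing, C₀ = (0.61·62 + 3.37·14) / 3.98 = 21.36 mg/L.
Travel time t = 1.5e+04 m / 0.36 m/s = 4.167e+04 s = 0.4823 d.
C = 21.36·exp(−1.4·0.4823) = 21.36·0.5091 = 10.87 mg/L.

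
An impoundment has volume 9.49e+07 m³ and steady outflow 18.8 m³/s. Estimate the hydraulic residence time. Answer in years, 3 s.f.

0.160 yr

Q = 18.8 m³/s × 3.156e+07 s/yr = 5.933e+08 m³/yr.
Hydraulic residence time τ = V/Q = 9.49e+07/5.933e+08 = 0.16 yr.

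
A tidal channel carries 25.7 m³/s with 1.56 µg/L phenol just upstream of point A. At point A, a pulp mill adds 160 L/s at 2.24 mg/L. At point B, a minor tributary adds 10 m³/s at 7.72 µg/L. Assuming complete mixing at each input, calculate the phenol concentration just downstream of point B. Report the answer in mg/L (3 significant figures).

1.56 µg/L = 0.00156 mg/L.
160 L/s = 0.16 m³/s.
After input A: C = (25.7·0.00156 + 0.16·2.24) / 25.86 = 0.01541 mg/L.
7.72 µg/L = 0.00772 mg/L.
After input B: C = (25.86·0.01541 + 10·0.00772) / 35.86 = 0.01327 mg/L.

0.0133 mg/L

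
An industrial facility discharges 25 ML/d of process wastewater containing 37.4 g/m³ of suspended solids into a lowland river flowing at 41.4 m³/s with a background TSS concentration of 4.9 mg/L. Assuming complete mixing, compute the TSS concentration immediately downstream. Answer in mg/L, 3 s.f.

5.13 mg/L

25 ML/d = 0.2894 m³/s.
Conservation of mass across the mixing zone: C = (0.2894·37.4 + 41.4·4.9) / (0.2894 + 41.4) = 213.7/41.69 = 5.126 mg/L.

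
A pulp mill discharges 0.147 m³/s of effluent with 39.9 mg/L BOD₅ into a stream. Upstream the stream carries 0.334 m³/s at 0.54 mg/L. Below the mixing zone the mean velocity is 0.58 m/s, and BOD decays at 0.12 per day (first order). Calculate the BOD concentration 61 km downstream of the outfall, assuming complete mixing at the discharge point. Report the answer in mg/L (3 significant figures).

10.9 mg/L

After complete mixing, C₀ = (0.147·39.9 + 0.334·0.54) / 0.481 = 12.57 mg/L.
Travel time t = 6.1e+04 m / 0.58 m/s = 1.052e+05 s = 1.217 d.
C = 12.57·exp(−0.12·1.217) = 12.57·0.8641 = 10.86 mg/L.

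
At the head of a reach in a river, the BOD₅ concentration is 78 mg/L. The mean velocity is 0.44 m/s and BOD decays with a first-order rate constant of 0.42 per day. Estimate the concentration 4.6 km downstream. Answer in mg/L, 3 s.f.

74.1 mg/L

Travel time t = 4.6 km / 0.44 m/s = 4600/0.44 = 1.045e+04 s = 0.121 d.
First-order decay: C = 78·exp(−0.42·0.121) = 78·0.9504 = 74.14 mg/L.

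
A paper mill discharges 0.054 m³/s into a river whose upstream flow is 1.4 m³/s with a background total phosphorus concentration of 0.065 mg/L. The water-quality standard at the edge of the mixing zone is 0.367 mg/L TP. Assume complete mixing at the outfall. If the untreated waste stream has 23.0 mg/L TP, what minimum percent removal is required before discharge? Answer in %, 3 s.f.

64.4 %

Mass balance: 0.367·1.454 = 0.054·Cₑ + 1.4·0.065.
Cₑ = (0.5336 − 0.091) / 0.054 = 8.197 mg/L.
Required removal = 1 − 8.197/23.0 = 64.36 %.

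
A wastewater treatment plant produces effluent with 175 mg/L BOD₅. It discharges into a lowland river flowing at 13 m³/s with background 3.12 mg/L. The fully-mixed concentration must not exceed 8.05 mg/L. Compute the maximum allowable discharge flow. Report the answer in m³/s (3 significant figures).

0.384 m³/s

Mass balance at complete mixing: C_std·(Q_w + Q_r) = Q_w·C_e + Q_r·C_b.
Rearranging, Q_w = Q_r·(C_std − C_b)/(C_e − C_std) = 13·(8.05 − 3.12) / (175 − 8.05) = 0.3839 m³/s.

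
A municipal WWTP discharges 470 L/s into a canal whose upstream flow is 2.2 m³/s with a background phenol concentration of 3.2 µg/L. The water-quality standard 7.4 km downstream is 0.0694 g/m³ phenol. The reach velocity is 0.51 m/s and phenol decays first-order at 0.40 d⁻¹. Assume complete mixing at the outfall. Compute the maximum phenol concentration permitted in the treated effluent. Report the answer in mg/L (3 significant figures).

0.407 mg/L

470 L/s = 0.47 m³/s.
3.2 µg/L = 0.0032 mg/L.
Travel time to the compliance point: t = 7400/0.51 = 1.451e+04 s = 0.1679 d; decay factor exp(−0.40·0.1679) = 0.935.
So the concentration just after mixing may be at most 0.0694/0.935 = 0.07422 mg/L.
Mass balance: 0.07422·2.67 = 0.47·Cₑ + 2.2·0.0032.
Cₑ = (0.1982 − 0.00704) / 0.47 = 0.4067 mg/L.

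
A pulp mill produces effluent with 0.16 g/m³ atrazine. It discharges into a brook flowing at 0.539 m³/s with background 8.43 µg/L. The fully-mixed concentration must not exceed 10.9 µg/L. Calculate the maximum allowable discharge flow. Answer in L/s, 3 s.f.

8.43 µg/L = 0.00843 mg/L.
10.9 µg/L = 0.0109 mg/L.
Mass balance at complete mixing: C_std·(Q_w + Q_r) = Q_w·C_e + Q_r·C_b.
Rearranging, Q_w = Q_r·(C_std − C_b)/(C_e − C_std) = 0.539·(0.0109 − 0.00843) / (0.16 − 0.0109) = 0.008929 m³/s.
= 8.929 L/s.

8.93 L/s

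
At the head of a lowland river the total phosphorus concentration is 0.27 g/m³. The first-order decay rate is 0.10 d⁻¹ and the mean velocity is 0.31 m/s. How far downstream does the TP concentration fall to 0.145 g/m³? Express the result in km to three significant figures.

From C = C₀·e^(−kt), t = ln(C₀/C)/k = ln(0.27/0.145)/0.10 = 0.6217/0.10 = 6.217 d.
Distance = v·t = 0.31 m/s × 5.371e+05 s = 1.665e+05 m = 166.5 km.

167 km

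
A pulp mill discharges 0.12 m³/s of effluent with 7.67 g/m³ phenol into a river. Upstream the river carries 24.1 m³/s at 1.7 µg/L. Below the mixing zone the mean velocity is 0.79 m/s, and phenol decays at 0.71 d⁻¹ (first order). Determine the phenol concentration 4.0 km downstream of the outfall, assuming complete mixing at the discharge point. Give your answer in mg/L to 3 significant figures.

1.7 µg/L = 0.0017 mg/L.
After complete mixing, C₀ = (0.12·7.67 + 24.1·0.0017) / 24.22 = 0.03969 mg/L.
Travel time t = 4000 m / 0.79 m/s = 5063 s = 0.0586 d.
C = 0.03969·exp(−0.71·0.0586) = 0.03969·0.9592 = 0.03808 mg/L.

0.0381 mg/L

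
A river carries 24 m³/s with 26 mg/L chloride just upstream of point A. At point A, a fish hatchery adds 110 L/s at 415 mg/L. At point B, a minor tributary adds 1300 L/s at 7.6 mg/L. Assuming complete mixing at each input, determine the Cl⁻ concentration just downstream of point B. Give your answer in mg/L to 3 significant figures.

110 L/s = 0.11 m³/s.
After input A: C = (24·26 + 0.11·415) / 24.11 = 27.77 mg/L.
1300 L/s = 1.3 m³/s.
After input B: C = (24.11·27.77 + 1.3·7.6) / 25.41 = 26.74 mg/L.

26.7 mg/L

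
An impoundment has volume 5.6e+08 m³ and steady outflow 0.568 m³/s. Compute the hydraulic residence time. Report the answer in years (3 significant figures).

31.2 yr

Q = 0.568 m³/s × 3.156e+07 s/yr = 1.792e+07 m³/yr.
Hydraulic residence time τ = V/Q = 5.6e+08/1.792e+07 = 31.24 yr.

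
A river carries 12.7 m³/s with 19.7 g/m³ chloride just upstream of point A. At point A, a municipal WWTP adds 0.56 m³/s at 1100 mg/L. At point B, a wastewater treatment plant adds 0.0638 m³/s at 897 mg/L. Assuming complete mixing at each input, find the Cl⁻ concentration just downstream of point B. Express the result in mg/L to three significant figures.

After input A: C = (12.7·19.7 + 0.56·1100) / 13.26 = 65.32 mg/L.
After input B: C = (13.26·65.32 + 0.0638·897) / 13.32 = 69.31 mg/L.

69.3 mg/L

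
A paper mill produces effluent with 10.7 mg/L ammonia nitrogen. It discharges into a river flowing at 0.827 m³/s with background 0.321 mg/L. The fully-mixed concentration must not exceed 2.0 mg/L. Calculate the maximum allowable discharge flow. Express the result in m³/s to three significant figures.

Mass balance at complete mixing: C_std·(Q_w + Q_r) = Q_w·C_e + Q_r·C_b.
Rearranging, Q_w = Q_r·(C_std − C_b)/(C_e − C_std) = 0.827·(2 − 0.321) / (10.7 − 2) = 0.1596 m³/s.

0.160 m³/s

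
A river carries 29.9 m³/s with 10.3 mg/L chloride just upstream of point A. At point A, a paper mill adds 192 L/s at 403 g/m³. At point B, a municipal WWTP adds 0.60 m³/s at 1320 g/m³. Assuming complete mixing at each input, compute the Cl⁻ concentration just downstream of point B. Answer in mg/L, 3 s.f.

192 L/s = 0.192 m³/s.
After input A: C = (29.9·10.3 + 0.192·403) / 30.09 = 12.81 mg/L.
After input B: C = (30.09·12.81 + 0.6·1320) / 30.69 = 38.36 mg/L.

38.4 mg/L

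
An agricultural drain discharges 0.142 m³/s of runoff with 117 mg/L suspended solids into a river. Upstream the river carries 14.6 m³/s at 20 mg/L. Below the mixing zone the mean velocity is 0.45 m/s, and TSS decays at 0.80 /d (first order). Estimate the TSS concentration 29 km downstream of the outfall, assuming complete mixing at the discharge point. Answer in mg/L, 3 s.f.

11.5 mg/L

After complete mixing, C₀ = (0.142·117 + 14.6·20) / 14.74 = 20.93 mg/L.
Travel time t = 2.9e+04 m / 0.45 m/s = 6.444e+04 s = 0.7459 d.
C = 20.93·exp(−0.80·0.7459) = 20.93·0.5506 = 11.53 mg/L.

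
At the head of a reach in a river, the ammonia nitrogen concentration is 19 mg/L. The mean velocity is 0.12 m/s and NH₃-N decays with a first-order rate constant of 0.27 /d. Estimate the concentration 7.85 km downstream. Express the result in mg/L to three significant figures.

Travel time t = 7.85 km / 0.12 m/s = 7850/0.12 = 6.542e+04 s = 0.7571 d.
First-order decay: C = 19·exp(−0.27·0.7571) = 19·0.8151 = 15.49 mg/L.

15.5 mg/L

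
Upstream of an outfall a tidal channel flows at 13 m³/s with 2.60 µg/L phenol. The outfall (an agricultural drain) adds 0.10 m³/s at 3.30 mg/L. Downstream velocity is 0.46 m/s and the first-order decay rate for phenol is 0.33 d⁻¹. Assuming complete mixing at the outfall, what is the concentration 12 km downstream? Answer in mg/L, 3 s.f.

2.60 µg/L = 0.0026 mg/L.
After complete mixing, C₀ = (0.1·3.3 + 13·0.0026) / 13.1 = 0.02777 mg/L.
Travel time t = 1.2e+04 m / 0.46 m/s = 2.609e+04 s = 0.3019 d.
C = 0.02777·exp(−0.33·0.3019) = 0.02777·0.9052 = 0.02514 mg/L.

0.0251 mg/L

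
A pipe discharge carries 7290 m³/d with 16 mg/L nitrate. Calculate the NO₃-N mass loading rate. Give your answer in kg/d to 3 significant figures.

7290 m³/d = 0.08437 m³/s.
Mass flux = Q·C = 0.08437 m³/s × 16 g/m³ = 1.35 g/s.
= 1.35 g/s × 86.4 = 116.6 kg/d.

117 kg/d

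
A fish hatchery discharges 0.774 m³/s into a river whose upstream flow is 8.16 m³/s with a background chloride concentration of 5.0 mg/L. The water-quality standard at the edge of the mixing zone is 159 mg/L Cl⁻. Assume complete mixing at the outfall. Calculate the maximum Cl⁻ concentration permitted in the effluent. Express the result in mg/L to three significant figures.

1780 mg/L

Mass balance: 159·8.934 = 0.774·Cₑ + 8.16·5.
Cₑ = (1421 − 40.8) / 0.774 = 1783 mg/L.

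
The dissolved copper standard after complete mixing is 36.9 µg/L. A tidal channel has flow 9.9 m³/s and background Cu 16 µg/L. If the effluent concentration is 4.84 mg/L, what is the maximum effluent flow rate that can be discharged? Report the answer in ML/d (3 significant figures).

16 µg/L = 0.016 mg/L.
36.9 µg/L = 0.0369 mg/L.
Mass balance at complete mixing: C_std·(Q_w + Q_r) = Q_w·C_e + Q_r·C_b.
Rearranging, Q_w = Q_r·(C_std − C_b)/(C_e − C_std) = 9.9·(0.0369 − 0.016) / (4.84 − 0.0369) = 0.04308 m³/s.
= 3.722 ML/d.

3.72 ML/d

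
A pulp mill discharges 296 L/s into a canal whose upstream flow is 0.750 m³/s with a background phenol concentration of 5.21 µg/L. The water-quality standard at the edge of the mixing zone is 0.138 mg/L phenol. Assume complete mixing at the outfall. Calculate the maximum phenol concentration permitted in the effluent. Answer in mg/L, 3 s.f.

0.474 mg/L

296 L/s = 0.296 m³/s.
5.21 µg/L = 0.00521 mg/L.
Mass balance: 0.138·1.046 = 0.296·Cₑ + 0.75·0.00521.
Cₑ = (0.1443 − 0.003908) / 0.296 = 0.4745 mg/L.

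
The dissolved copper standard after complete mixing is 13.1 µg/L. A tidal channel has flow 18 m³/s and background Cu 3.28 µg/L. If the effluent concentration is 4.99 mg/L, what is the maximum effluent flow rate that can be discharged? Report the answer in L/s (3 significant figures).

35.5 L/s

3.28 µg/L = 0.00328 mg/L.
13.1 µg/L = 0.0131 mg/L.
Mass balance at complete mixing: C_std·(Q_w + Q_r) = Q_w·C_e + Q_r·C_b.
Rearranging, Q_w = Q_r·(C_std − C_b)/(C_e − C_std) = 18·(0.0131 − 0.00328) / (4.99 − 0.0131) = 0.03552 m³/s.
= 35.52 L/s.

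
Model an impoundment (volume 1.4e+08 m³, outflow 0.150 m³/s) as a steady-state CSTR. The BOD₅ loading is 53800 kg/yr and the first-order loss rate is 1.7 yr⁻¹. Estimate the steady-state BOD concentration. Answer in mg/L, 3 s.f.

0.222 mg/L

Outflow Q = 0.150 m³/s × 3.156e+07 s/yr = 4.734e+06 m³/yr.
Steady-state CSTR mass balance: W = Q·C + k·V·C, so C = W/(Q + kV).
Q + kV = 4.734e+06 + 1.7·1.4e+08 = 2.427e+08 m³/yr.
C = 53800/2.427e+08 = 0.0002216 kg/m³ = 0.2216 mg/L.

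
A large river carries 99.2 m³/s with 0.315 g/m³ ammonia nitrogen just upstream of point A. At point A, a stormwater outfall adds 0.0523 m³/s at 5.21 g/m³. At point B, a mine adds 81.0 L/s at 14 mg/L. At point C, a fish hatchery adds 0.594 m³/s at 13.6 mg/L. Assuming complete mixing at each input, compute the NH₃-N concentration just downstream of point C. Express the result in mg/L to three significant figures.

0.408 mg/L

After input A: C = (99.2·0.315 + 0.0523·5.21) / 99.25 = 0.3176 mg/L.
81.0 L/s = 0.081 m³/s.
After input B: C = (99.25·0.3176 + 0.081·14) / 99.33 = 0.3287 mg/L.
After input C: C = (99.33·0.3287 + 0.594·13.6) / 99.93 = 0.4076 mg/L.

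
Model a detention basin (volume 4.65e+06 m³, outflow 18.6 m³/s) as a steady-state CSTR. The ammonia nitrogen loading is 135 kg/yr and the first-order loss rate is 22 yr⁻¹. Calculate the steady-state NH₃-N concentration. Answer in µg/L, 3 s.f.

0.196 µg/L

Outflow Q = 18.6 m³/s × 3.156e+07 s/yr = 5.87e+08 m³/yr.
Steady-state CSTR mass balance: W = Q·C + k·V·C, so C = W/(Q + kV).
Q + kV = 5.87e+08 + 22·4.65e+06 = 6.893e+08 m³/yr.
C = 135/6.893e+08 = 1.959e-07 kg/m³ = 0.0001959 mg/L = 0.1959 µg/L.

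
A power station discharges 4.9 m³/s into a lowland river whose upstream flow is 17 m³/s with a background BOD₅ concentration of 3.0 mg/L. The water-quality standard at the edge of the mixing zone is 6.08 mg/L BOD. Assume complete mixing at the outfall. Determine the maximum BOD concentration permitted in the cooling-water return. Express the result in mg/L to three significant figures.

16.8 mg/L

Mass balance: 6.08·21.9 = 4.9·Cₑ + 17·3.
Cₑ = (133.2 − 51) / 4.9 = 16.77 mg/L.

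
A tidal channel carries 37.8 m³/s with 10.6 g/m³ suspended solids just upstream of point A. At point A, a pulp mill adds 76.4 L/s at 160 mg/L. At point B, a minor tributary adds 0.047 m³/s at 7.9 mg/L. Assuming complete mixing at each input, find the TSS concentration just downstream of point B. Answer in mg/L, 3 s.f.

76.4 L/s = 0.0764 m³/s.
After input A: C = (37.8·10.6 + 0.0764·160) / 37.88 = 10.9 mg/L.
After input B: C = (37.88·10.9 + 0.047·7.9) / 37.92 = 10.9 mg/L.

10.9 mg/L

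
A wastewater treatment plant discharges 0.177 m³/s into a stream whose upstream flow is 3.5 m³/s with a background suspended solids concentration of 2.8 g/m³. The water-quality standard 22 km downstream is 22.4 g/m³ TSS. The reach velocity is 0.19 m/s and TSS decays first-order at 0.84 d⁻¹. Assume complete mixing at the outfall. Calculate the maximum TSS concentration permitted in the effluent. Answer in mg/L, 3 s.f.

1380 mg/L

Travel time to the compliance point: t = 2.2e+04/0.19 = 1.158e+05 s = 1.34 d; decay factor exp(−0.84·1.34) = 0.3244.
So the concentration just after mixing may be at most 22.4/0.3244 = 69.05 mg/L.
Mass balance: 69.05·3.677 = 0.177·Cₑ + 3.5·2.8.
Cₑ = (253.9 − 9.8) / 0.177 = 1379 mg/L.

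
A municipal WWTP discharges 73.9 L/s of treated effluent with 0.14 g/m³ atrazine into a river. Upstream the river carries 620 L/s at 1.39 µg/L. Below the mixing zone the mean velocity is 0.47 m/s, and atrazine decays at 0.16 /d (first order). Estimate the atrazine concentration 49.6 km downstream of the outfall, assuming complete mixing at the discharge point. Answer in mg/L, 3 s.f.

73.9 L/s = 0.0739 m³/s.
620 L/s = 0.62 m³/s.
1.39 µg/L = 0.00139 mg/L.
After complete mixing, C₀ = (0.0739·0.14 + 0.62·0.00139) / 0.6939 = 0.01615 mg/L.
Travel time t = 4.96e+04 m / 0.47 m/s = 1.055e+05 s = 1.221 d.
C = 0.01615·exp(−0.16·1.221) = 0.01615·0.8225 = 0.01328 mg/L.

0.0133 mg/L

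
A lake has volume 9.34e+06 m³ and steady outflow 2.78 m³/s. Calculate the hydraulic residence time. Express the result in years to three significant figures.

Q = 2.78 m³/s × 3.156e+07 s/yr = 8.773e+07 m³/yr.
Hydraulic residence time τ = V/Q = 9.34e+06/8.773e+07 = 0.1065 yr.

0.106 yr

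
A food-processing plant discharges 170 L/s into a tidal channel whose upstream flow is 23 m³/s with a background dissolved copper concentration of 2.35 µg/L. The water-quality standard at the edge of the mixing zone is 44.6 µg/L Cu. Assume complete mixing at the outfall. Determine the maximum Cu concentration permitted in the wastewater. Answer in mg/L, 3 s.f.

5.76 mg/L

170 L/s = 0.17 m³/s.
2.35 µg/L = 0.00235 mg/L.
44.6 µg/L = 0.0446 mg/L.
Mass balance: 0.0446·23.17 = 0.17·Cₑ + 23·0.00235.
Cₑ = (1.033 − 0.05405) / 0.17 = 5.761 mg/L.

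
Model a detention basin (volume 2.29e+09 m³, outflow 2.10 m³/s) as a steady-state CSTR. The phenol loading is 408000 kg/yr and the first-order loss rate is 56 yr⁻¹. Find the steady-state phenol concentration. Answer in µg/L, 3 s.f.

3.18 µg/L

Outflow Q = 2.10 m³/s × 3.156e+07 s/yr = 6.627e+07 m³/yr.
Steady-state CSTR mass balance: W = Q·C + k·V·C, so C = W/(Q + kV).
Q + kV = 6.627e+07 + 56·2.29e+09 = 1.283e+11 m³/yr.
C = 408000/1.283e+11 = 3.18e-06 kg/m³ = 0.00318 mg/L = 3.18 µg/L.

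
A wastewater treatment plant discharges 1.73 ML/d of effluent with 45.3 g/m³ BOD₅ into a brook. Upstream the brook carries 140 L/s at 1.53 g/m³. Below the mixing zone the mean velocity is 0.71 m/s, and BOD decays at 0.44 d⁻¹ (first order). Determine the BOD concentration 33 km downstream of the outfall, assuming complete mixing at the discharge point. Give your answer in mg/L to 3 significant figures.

5.53 mg/L

1.73 ML/d = 0.02002 m³/s.
140 L/s = 0.14 m³/s.
After complete mixing, C₀ = (0.02002·45.3 + 0.14·1.53) / 0.16 = 7.007 mg/L.
Travel time t = 3.3e+04 m / 0.71 m/s = 4.648e+04 s = 0.5379 d.
C = 7.007·exp(−0.44·0.5379) = 7.007·0.7892 = 5.53 mg/L.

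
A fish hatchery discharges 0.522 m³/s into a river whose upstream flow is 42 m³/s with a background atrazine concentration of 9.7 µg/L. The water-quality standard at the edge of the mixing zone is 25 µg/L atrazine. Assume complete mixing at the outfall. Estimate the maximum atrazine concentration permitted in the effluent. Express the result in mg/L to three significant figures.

1.26 mg/L

9.7 µg/L = 0.0097 mg/L.
25 µg/L = 0.025 mg/L.
Mass balance: 0.025·42.52 = 0.522·Cₑ + 42·0.0097.
Cₑ = (1.063 − 0.4074) / 0.522 = 1.256 mg/L.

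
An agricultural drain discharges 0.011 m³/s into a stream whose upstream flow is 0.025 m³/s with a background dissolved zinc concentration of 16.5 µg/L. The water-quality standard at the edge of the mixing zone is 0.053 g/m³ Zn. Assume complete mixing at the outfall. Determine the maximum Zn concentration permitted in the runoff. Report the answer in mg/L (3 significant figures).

0.136 mg/L

16.5 µg/L = 0.0165 mg/L.
Mass balance: 0.053·0.036 = 0.011·Cₑ + 0.025·0.0165.
Cₑ = (0.001908 − 0.0004125) / 0.011 = 0.136 mg/L.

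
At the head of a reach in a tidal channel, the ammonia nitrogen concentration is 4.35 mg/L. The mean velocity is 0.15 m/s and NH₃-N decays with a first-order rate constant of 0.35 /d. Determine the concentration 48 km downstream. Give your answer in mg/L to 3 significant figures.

1.19 mg/L

Travel time t = 48 km / 0.15 m/s = 4.8e+04/0.15 = 3.2e+05 s = 3.704 d.
First-order decay: C = 4.35·exp(−0.35·3.704) = 4.35·0.2735 = 1.19 mg/L.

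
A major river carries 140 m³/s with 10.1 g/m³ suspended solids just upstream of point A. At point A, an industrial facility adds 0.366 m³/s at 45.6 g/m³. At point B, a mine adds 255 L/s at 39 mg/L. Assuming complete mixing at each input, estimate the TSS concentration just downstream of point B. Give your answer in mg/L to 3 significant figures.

After input A: C = (140·10.1 + 0.366·45.6) / 140.4 = 10.19 mg/L.
255 L/s = 0.255 m³/s.
After input B: C = (140.4·10.19 + 0.255·39) / 140.6 = 10.24 mg/L.

10.2 mg/L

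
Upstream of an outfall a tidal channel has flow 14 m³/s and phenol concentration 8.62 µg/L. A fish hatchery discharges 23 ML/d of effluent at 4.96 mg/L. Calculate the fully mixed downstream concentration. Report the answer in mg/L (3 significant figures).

23 ML/d = 0.2662 m³/s.
8.62 µg/L = 0.00862 mg/L.
Conservation of mass across the mixing zone: C = (0.2662·4.96 + 14·0.00862) / (0.2662 + 14) = 1.441/14.27 = 0.101 mg/L.

0.101 mg/L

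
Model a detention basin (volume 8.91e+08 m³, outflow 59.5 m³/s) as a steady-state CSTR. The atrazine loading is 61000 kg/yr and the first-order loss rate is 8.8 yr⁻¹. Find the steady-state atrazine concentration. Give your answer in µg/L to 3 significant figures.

6.28 µg/L

Outflow Q = 59.5 m³/s × 3.156e+07 s/yr = 1.878e+09 m³/yr.
Steady-state CSTR mass balance: W = Q·C + k·V·C, so C = W/(Q + kV).
Q + kV = 1.878e+09 + 8.8·8.91e+08 = 9.718e+09 m³/yr.
C = 61000/9.718e+09 = 6.277e-06 kg/m³ = 0.006277 mg/L = 6.277 µg/L.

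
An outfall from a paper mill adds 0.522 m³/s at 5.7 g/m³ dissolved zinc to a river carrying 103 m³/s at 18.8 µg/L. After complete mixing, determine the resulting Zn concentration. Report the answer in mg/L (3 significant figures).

18.8 µg/L = 0.0188 mg/L.
Conservation of mass across the mixing zone: C = (0.522·5.7 + 103·0.0188) / (0.522 + 103) = 4.912/103.5 = 0.04745 mg/L.

0.0474 mg/L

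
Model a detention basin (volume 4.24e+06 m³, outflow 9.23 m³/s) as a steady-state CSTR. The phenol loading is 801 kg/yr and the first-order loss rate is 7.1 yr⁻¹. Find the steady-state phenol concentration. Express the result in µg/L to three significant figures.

2.49 µg/L

Outflow Q = 9.23 m³/s × 3.156e+07 s/yr = 2.913e+08 m³/yr.
Steady-state CSTR mass balance: W = Q·C + k·V·C, so C = W/(Q + kV).
Q + kV = 2.913e+08 + 7.1·4.24e+06 = 3.214e+08 m³/yr.
C = 801/3.214e+08 = 2.492e-06 kg/m³ = 0.002492 mg/L = 2.492 µg/L.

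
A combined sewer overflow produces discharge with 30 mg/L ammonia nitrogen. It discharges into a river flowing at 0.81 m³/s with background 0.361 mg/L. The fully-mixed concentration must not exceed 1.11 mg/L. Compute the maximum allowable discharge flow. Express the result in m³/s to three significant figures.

Mass balance at complete mixing: C_std·(Q_w + Q_r) = Q_w·C_e + Q_r·C_b.
Rearranging, Q_w = Q_r·(C_std − C_b)/(C_e − C_std) = 0.81·(1.11 − 0.361) / (30 − 1.11) = 0.021 m³/s.

0.0210 m³/s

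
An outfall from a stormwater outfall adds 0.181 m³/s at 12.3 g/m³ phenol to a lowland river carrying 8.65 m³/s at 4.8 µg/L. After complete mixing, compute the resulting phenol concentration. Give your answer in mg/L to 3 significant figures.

0.257 mg/L

4.8 µg/L = 0.0048 mg/L.
Conservation of mass across the mixing zone: C = (0.181·12.3 + 8.65·0.0048) / (0.181 + 8.65) = 2.268/8.831 = 0.2568 mg/L.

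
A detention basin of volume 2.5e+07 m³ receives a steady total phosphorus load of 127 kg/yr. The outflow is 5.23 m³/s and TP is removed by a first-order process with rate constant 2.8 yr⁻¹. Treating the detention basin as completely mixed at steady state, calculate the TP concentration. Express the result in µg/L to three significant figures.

0.540 µg/L

Outflow Q = 5.23 m³/s × 3.156e+07 s/yr = 1.65e+08 m³/yr.
Steady-state CSTR mass balance: W = Q·C + k·V·C, so C = W/(Q + kV).
Q + kV = 1.65e+08 + 2.8·2.5e+07 = 2.35e+08 m³/yr.
C = 127/2.35e+08 = 5.403e-07 kg/m³ = 0.0005403 mg/L = 0.5403 µg/L.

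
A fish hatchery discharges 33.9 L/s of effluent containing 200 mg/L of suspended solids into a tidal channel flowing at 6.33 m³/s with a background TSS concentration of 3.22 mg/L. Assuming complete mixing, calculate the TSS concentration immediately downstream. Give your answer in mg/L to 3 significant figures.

4.27 mg/L

33.9 L/s = 0.0339 m³/s.
Flow-weighted mixing gives C = (0.0339·200 + 6.33·3.22) / (0.0339 + 6.33) = 27.16/6.364 = 4.268 mg/L.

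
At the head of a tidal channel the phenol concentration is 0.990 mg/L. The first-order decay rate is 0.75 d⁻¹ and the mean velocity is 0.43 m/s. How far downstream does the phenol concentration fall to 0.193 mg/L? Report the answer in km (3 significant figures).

From C = C₀·e^(−kt), t = ln(C₀/C)/k = ln(0.990/0.193)/0.75 = 1.635/0.75 = 2.18 d.
Distance = v·t = 0.43 m/s × 1.884e+05 s = 8.099e+04 m = 80.99 km.

81.0 km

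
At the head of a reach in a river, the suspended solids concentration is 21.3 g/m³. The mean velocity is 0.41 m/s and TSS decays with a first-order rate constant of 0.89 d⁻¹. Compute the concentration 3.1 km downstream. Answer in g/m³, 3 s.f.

Travel time t = 3.1 km / 0.41 m/s = 3100/0.41 = 7561 s = 0.08751 d.
First-order decay: C = 21.3·exp(−0.89·0.08751) = 21.3·0.9251 = 19.7 g/m³.

19.7 g/m³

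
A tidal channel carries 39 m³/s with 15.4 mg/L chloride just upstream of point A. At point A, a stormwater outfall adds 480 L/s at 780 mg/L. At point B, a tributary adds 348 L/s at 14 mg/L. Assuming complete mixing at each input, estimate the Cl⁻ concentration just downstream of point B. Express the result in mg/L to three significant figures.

480 L/s = 0.48 m³/s.
After input A: C = (39·15.4 + 0.48·780) / 39.48 = 24.7 mg/L.
348 L/s = 0.348 m³/s.
After input B: C = (39.48·24.7 + 0.348·14) / 39.83 = 24.6 mg/L.

24.6 mg/L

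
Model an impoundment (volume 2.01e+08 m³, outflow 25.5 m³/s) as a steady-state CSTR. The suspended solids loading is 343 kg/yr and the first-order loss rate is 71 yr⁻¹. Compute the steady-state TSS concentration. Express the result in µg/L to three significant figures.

Outflow Q = 25.5 m³/s × 3.156e+07 s/yr = 8.047e+08 m³/yr.
Steady-state CSTR mass balance: W = Q·C + k·V·C, so C = W/(Q + kV).
Q + kV = 8.047e+08 + 71·2.01e+08 = 1.508e+10 m³/yr.
C = 343/1.508e+10 = 2.275e-08 kg/m³ = 2.275e-05 mg/L = 0.02275 µg/L.

0.0228 µg/L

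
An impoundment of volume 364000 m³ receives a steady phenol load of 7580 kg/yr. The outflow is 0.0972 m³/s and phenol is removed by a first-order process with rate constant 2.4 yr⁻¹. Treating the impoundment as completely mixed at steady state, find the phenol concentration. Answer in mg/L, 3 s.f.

1.92 mg/L

Outflow Q = 0.0972 m³/s × 3.156e+07 s/yr = 3.067e+06 m³/yr.
Steady-state CSTR mass balance: W = Q·C + k·V·C, so C = W/(Q + kV).
Q + kV = 3.067e+06 + 2.4·364000 = 3.941e+06 m³/yr.
C = 7580/3.941e+06 = 0.001923 kg/m³ = 1.923 mg/L.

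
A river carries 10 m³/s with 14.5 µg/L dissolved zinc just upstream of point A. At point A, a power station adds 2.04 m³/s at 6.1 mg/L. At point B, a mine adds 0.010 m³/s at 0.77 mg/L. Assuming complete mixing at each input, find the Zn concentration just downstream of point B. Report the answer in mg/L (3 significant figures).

1.05 mg/L

14.5 µg/L = 0.0145 mg/L.
After input A: C = (10·0.0145 + 2.04·6.1) / 12.04 = 1.046 mg/L.
After input B: C = (12.04·1.046 + 0.01·0.77) / 12.05 = 1.045 mg/L.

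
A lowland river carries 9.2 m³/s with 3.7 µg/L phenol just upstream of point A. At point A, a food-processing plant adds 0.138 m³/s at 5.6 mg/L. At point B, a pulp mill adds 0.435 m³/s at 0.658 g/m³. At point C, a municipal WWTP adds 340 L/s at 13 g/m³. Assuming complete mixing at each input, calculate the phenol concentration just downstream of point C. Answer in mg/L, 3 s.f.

3.7 µg/L = 0.0037 mg/L.
After input A: C = (9.2·0.0037 + 0.138·5.6) / 9.338 = 0.0864 mg/L.
After input B: C = (9.338·0.0864 + 0.435·0.658) / 9.773 = 0.1118 mg/L.
340 L/s = 0.34 m³/s.
After input C: C = (9.773·0.1118 + 0.34·13) / 10.11 = 0.5451 mg/L.

0.545 mg/L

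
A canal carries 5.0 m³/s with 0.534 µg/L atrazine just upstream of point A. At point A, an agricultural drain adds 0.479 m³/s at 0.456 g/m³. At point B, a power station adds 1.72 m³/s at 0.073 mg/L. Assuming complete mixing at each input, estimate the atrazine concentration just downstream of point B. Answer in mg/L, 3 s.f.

0.0482 mg/L

0.534 µg/L = 0.000534 mg/L.
After input A: C = (5·0.000534 + 0.479·0.456) / 5.479 = 0.04035 mg/L.
After input B: C = (5.479·0.04035 + 1.72·0.073) / 7.199 = 0.04815 mg/L.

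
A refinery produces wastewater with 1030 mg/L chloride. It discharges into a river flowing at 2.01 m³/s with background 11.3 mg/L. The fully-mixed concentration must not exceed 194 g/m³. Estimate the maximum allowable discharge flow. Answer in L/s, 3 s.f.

Mass balance at complete mixing: C_std·(Q_w + Q_r) = Q_w·C_e + Q_r·C_b.
Rearranging, Q_w = Q_r·(C_std − C_b)/(C_e − C_std) = 2.01·(194 − 11.3) / (1030 − 194) = 0.4393 m³/s.
= 439.3 L/s.

439 L/s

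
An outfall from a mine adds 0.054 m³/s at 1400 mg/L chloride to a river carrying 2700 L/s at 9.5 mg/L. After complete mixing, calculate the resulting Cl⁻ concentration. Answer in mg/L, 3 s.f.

2700 L/s = 2.7 m³/s.
Flow-weighted mixing gives C = (0.054·1400 + 2.7·9.5) / (0.054 + 2.7) = 101.2/2.754 = 36.76 mg/L.

36.8 mg/L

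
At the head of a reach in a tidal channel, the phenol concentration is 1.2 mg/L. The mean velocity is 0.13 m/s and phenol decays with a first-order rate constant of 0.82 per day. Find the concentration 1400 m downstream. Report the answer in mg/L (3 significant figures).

1.08 mg/L

Travel time t = 1400 m / 0.13 m/s = 1400/0.13 = 1.077e+04 s = 0.1246 d.
First-order decay: C = 1.2·exp(−0.82·0.1246) = 1.2·0.9028 = 1.083 mg/L.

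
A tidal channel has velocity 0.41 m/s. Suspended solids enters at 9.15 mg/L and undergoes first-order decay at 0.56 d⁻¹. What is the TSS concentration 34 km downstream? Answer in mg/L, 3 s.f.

5.35 mg/L

Travel time t = 34 km / 0.41 m/s = 3.4e+04/0.41 = 8.293e+04 s = 0.9598 d.
First-order decay: C = 9.15·exp(−0.56·0.9598) = 9.15·0.5842 = 5.346 mg/L.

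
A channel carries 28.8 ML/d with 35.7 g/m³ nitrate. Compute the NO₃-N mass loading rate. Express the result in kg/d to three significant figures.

28.8 ML/d = 0.3333 m³/s.
Mass flux = Q·C = 0.3333 m³/s × 35.7 g/m³ = 11.9 g/s.
= 11.9 g/s × 86.4 = 1028 kg/d.

1030 kg/d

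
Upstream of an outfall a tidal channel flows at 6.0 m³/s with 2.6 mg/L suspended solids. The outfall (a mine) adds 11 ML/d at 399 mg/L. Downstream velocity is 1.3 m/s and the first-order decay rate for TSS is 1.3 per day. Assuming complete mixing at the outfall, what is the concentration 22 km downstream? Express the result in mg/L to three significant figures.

11 ML/d = 0.1273 m³/s.
After complete mixing, C₀ = (0.1273·399 + 6·2.6) / 6.127 = 10.84 mg/L.
Travel time t = 2.2e+04 m / 1.3 m/s = 1.692e+04 s = 0.1959 d.
C = 10.84·exp(−1.3·0.1959) = 10.84·0.7752 = 8.4 mg/L.

8.40 mg/L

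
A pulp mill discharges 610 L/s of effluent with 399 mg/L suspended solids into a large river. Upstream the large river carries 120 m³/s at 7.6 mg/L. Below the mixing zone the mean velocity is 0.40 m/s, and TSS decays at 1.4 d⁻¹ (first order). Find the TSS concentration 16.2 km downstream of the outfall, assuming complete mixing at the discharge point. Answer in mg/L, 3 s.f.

610 L/s = 0.61 m³/s.
After complete mixing, C₀ = (0.61·399 + 120·7.6) / 120.6 = 9.58 mg/L.
Travel time t = 1.62e+04 m / 0.40 m/s = 4.05e+04 s = 0.4688 d.
C = 9.58·exp(−1.4·0.4688) = 9.58·0.5188 = 4.97 mg/L.

4.97 mg/L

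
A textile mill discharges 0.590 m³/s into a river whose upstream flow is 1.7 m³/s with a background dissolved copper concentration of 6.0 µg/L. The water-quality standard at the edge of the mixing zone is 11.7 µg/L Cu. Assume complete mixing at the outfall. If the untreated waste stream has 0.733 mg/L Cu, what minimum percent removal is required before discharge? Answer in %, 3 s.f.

96.2 %

6.0 µg/L = 0.006 mg/L.
11.7 µg/L = 0.0117 mg/L.
Mass balance: 0.0117·2.29 = 0.59·Cₑ + 1.7·0.006.
Cₑ = (0.02679 − 0.0102) / 0.59 = 0.02812 mg/L.
Required removal = 1 − 0.02812/0.733 = 96.16 %.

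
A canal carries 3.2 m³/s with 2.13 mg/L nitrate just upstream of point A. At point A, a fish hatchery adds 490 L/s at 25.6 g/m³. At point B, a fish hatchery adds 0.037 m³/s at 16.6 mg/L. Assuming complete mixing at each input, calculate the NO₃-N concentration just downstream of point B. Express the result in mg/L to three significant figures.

5.36 mg/L

490 L/s = 0.49 m³/s.
After input A: C = (3.2·2.13 + 0.49·25.6) / 3.69 = 5.247 mg/L.
After input B: C = (3.69·5.247 + 0.037·16.6) / 3.727 = 5.359 mg/L.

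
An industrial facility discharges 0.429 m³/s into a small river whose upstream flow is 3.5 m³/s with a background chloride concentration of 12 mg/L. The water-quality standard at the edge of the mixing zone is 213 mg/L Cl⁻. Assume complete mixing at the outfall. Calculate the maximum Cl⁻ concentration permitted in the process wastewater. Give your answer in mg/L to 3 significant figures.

Mass balance: 213·3.929 = 0.429·Cₑ + 3.5·12.
Cₑ = (836.9 − 42) / 0.429 = 1853 mg/L.

1850 mg/L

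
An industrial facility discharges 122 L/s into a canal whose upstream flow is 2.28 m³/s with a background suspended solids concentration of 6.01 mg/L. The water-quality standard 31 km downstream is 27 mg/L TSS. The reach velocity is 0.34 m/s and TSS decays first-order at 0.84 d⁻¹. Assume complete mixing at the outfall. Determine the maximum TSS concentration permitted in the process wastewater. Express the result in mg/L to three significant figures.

122 L/s = 0.122 m³/s.
Travel time to the compliance point: t = 3.1e+04/0.34 = 9.118e+04 s = 1.055 d; decay factor exp(−0.84·1.055) = 0.4121.
So the concentration just after mixing may be at most 27/0.4121 = 65.51 mg/L.
Mass balance: 65.51·2.402 = 0.122·Cₑ + 2.28·6.01.
Cₑ = (157.4 − 13.7) / 0.122 = 1178 mg/L.

1180 mg/L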